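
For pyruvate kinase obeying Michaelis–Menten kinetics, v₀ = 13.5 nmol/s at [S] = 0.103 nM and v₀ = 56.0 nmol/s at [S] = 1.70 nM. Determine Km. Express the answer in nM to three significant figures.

0.433 nM

From v = Vmax[S]/(Km+[S]), each point gives Vmax = v(Km+[S])/[S].
Equating: 13.5(Km+0.103)/0.103 = 56.0(Km+1.70)/1.70.
131.1·Km + 13.5 = 32.94·Km + 56.0, so (131.1 − 32.94)·Km = 56.0 − 13.5.
Km = 42.50/98.13 = 0.433 nM; then Vmax = 13.5(0.433+0.103)/0.103 = 70.3 nmol/s.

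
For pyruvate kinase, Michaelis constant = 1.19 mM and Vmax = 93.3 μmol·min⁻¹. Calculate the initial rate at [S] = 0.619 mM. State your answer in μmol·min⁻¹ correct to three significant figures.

31.9 μmol·min⁻¹

[S]/(Km+[S]) = 0.619/1.809 = 0.3422, the fractional saturation.
v = 0.3422 × Vmax = 0.3422 × 93.3 = 31.9 μmol·min⁻¹.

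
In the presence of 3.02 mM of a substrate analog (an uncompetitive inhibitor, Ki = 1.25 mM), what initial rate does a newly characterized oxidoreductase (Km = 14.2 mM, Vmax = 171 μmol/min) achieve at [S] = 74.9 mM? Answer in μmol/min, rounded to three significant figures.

47.4 μmol/min

With α = 1 + [I]/Ki = 1 + 3.02/1.25 = 3.416, the uncompetitive rate law is v = (Vmax/α)·[S] / (Km/α + [S]).
v = (171/3.416)×74.9 / (14.2/3.416 + 74.9) = 3749/79.06 = 47.4 μmol/min.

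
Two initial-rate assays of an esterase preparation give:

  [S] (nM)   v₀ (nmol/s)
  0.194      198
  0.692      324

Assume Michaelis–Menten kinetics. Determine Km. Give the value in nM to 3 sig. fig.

0.228 nM

From v = Vmax[S]/(Km+[S]), each point gives Vmax = v(Km+[S])/[S].
Equating: 198(Km+0.194)/0.194 = 324(Km+0.692)/0.692.
1021·Km + 198 = 468.2·Km + 324, so (1021 − 468.2)·Km = 324 − 198.
Km = 126.0/552.4 = 0.228 nM; then Vmax = 198(0.228+0.194)/0.194 = 431 nmol/s.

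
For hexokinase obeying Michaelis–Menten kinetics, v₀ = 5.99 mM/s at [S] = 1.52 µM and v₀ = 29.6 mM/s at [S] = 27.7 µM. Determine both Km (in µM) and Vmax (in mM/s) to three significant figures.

In reciprocal form, 1/v = (Km/Vmax)·(1/[S]) + 1/Vmax. The two points give (1/[S], 1/v) = (0.6579, 0.1669) and (0.03610, 0.03378).
Slope = (0.1669 − 0.03378)/(0.6579 − 0.03610) = 0.2142; intercept = 0.1669 − 0.2142×0.6579 = 0.02605.
Vmax = 1/intercept = 38.4 mM/s; Km = slope × Vmax = 0.2142 × 38.4 = 8.22 µM.

Km = 8.22 µM; Vmax = 38.4 mM/s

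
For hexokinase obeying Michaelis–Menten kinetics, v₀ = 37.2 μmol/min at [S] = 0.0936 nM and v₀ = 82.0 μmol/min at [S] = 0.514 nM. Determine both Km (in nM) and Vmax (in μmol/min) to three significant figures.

Km = 0.188 nM; Vmax = 112 μmol/min

From v = Vmax[S]/(Km+[S]), each point gives Vmax = v(Km+[S])/[S].
Equating: 37.2(Km+0.0936)/0.0936 = 82.0(Km+0.514)/0.514.
397.4·Km + 37.2 = 159.5·Km + 82.0, so (397.4 − 159.5)·Km = 82.0 − 37.2.
Km = 44.80/237.9 = 0.188 nM; then Vmax = 37.2(0.188+0.0936)/0.0936 = 112 μmol/min.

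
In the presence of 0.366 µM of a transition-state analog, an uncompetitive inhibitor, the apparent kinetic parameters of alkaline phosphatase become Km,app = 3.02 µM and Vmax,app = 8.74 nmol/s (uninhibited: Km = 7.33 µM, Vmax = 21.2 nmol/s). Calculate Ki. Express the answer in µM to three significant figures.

0.257 µM

Uncompetitive: Vmax,app = Vmax/α (and Km,app = Km/α) with α = 1 + [I]/Ki.
α = Vmax/Vmax,app = 21.2/8.74 = 2.426.
Since α = 1 + [I]/Ki, [I]/Ki = 2.426 − 1 = 1.426 and Ki = 0.366/1.426 = 0.257 µM.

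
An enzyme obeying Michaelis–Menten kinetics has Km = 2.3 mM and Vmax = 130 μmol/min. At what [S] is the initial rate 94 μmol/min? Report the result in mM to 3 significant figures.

6.01 mM

Rearranging v = Vmax[S]/(Km+[S]) gives [S] = Km·v/(Vmax − v).
[S] = 2.3 × 94 / (130 − 94) = 216.2/36.00 = 6.01 mM.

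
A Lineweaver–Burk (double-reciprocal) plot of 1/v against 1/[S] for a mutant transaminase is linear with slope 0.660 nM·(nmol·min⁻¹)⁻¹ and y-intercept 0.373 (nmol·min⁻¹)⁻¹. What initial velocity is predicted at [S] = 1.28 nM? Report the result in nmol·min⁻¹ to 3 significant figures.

The y-intercept is 1/Vmax, so Vmax = 1/0.373 = 2.68 nmol·min⁻¹.
The slope is Km/Vmax, so Km = 0.660 × 2.68 = 1.77 nM.
Then v = 2.68 × 1.28/(1.77 + 1.28) = 1.13 nmol·min⁻¹.

1.13 nmol·min⁻¹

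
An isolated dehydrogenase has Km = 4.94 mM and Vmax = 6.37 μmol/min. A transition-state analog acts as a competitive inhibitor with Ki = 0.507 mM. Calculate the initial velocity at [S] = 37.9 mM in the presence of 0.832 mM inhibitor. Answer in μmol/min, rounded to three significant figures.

α = 1 + [I]/Ki = 1 + 0.832/0.507 = 2.641.
For a competitive inhibitor, Vmax is unchanged and the apparent Km becomes α·Km: Km,app = 13.0 mM, Vmax,app = 6.37 μmol/min.
v = Vmax,app·[S]/(Km,app + [S]) = 6.37 × 37.9/(13.0 + 37.9) = 4.74 μmol/min.

4.74 μmol/min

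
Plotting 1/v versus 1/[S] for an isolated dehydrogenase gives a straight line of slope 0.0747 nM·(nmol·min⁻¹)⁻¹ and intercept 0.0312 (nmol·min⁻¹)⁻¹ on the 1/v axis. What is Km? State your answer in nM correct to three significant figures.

2.39 nM

y-intercept = 1/Vmax ⇒ Vmax = 32.1 nmol·min⁻¹; slope = Km/Vmax ⇒ Km = slope × Vmax.
Km = 0.0747 × 32.1 = 2.39 nM.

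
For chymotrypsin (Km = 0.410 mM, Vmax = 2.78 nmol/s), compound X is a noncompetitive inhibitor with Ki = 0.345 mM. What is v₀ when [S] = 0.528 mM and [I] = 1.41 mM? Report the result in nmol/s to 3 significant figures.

α = 1 + [I]/Ki = 1 + 1.41/0.345 = 5.087.
For a noncompetitive inhibitor, Vmax is reduced to Vmax/α while Km is unchanged: Km,app = 0.410 mM, Vmax,app = 0.546 nmol/s.
v = Vmax,app·[S]/(Km,app + [S]) = 0.546 × 0.528/(0.410 + 0.528) = 0.308 nmol/s.

0.308 nmol/s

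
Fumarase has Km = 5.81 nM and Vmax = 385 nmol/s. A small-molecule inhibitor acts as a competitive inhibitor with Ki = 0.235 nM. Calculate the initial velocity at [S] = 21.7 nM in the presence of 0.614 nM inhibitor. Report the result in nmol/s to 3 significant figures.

196 nmol/s

With α = 1 + [I]/Ki = 1 + 0.614/0.235 = 3.613, the competitive rate law is v = Vmax[S] / (αKm + [S]).
v = 385×21.7 / (3.613×5.81 + 21.7) = 8354/42.69 = 196 nmol/s.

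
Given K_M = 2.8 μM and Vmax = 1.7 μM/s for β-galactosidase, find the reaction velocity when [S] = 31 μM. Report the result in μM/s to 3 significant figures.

1.56 μM/s

v = Vmax·[S]/(Km + [S]) = 1.7 × 31 / (2.8 + 31)
  = 52.70 / 33.80 = 1.56 μM/s.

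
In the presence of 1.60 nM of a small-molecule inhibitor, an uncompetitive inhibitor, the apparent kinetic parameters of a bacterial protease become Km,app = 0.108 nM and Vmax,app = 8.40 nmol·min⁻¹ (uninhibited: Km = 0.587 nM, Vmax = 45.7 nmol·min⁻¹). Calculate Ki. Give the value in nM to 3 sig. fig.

0.360 nM

Uncompetitive: Vmax,app = Vmax/α (and Km,app = Km/α) with α = 1 + [I]/Ki.
α = Vmax/Vmax,app = 45.7/8.40 = 5.440.
Ki = [I]/(α − 1) = 1.60/4.440 = 0.360 nM.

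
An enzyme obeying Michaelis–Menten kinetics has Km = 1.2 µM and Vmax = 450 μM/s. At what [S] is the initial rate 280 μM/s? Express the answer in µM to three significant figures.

1.98 µM

The required fractional saturation is v/Vmax = 280/450 = 0.6222.
Then [S]/(Km+[S]) = 0.6222 ⇒ [S] = 1.2 × 0.6222/(1 − 0.6222) = 1.98 µM.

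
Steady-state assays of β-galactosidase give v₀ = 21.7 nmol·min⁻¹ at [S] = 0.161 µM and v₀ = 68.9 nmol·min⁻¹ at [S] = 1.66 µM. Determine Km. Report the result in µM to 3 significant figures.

In reciprocal form, 1/v = (Km/Vmax)·(1/[S]) + 1/Vmax. The two points give (1/[S], 1/v) = (6.211, 0.04608) and (0.6024, 0.01451).
Slope = (0.04608 − 0.01451)/(6.211 − 0.6024) = 0.005629; intercept = 0.04608 − 0.005629×6.211 = 0.01112.
Vmax = 1/intercept = 89.9 nmol·min⁻¹; Km = slope × Vmax = 0.005629 × 89.9 = 0.506 µM.

0.506 µM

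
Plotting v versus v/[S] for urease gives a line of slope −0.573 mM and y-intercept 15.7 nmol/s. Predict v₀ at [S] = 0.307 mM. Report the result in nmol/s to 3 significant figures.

5.48 nmol/s

In the Eadie–Hofstee form v = Vmax − Km·(v/[S]), the slope is −Km and the intercept is Vmax, so Km = 0.573 mM and Vmax = 15.7 nmol/s.
v = 15.7 × 0.307/(0.573 + 0.307) = 5.48 nmol/s.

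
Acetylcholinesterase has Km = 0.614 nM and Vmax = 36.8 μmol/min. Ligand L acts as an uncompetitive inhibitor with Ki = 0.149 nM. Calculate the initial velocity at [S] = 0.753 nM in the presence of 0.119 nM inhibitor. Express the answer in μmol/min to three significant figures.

14.1 μmol/min

α = 1 + [I]/Ki = 1 + 0.119/0.149 = 1.799.
For an uncompetitive inhibitor, both parameters are divided by α, giving Vmax/α and Km/α: Km,app = 0.341 nM, Vmax,app = 20.5 μmol/min.
v = Vmax,app·[S]/(Km,app + [S]) = 20.5 × 0.753/(0.341 + 0.753) = 14.1 μmol/min.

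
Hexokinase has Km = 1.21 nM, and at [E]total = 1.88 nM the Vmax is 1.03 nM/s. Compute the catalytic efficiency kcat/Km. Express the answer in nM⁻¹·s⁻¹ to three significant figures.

kcat = Vmax/[E]total = 1.03/1.88 = 0.548 s⁻¹.
kcat/Km = 0.548/1.21 = 0.453 nM⁻¹·s⁻¹.

0.453 nM⁻¹·s⁻¹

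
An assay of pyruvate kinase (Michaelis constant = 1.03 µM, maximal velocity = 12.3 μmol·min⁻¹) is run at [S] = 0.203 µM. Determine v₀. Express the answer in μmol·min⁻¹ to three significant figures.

v = Vmax·[S]/(Km + [S]) = 12.3 × 0.203 / (1.03 + 0.203)
  = 2.497 / 1.233 = 2.03 μmol·min⁻¹.

2.03 μmol·min⁻¹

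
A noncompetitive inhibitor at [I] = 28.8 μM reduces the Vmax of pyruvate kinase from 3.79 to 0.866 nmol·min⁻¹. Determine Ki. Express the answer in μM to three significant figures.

Noncompetitive: Vmax,app = Vmax/α with α = 1 + [I]/Ki.
α = Vmax/Vmax,app = 3.79/0.866 = 4.376.
Ki = [I]/(α − 1) = 28.8/3.376 = 8.53 μM.

8.53 μM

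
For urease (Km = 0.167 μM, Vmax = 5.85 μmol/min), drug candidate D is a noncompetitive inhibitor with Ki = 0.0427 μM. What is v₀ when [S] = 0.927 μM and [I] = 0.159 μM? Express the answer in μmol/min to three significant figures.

1.05 μmol/min

α = 1 + [I]/Ki = 1 + 0.159/0.0427 = 4.724.
For a noncompetitive inhibitor, Vmax is reduced to Vmax/α while Km is unchanged: Km,app = 0.167 μM, Vmax,app = 1.24 μmol/min.
v = Vmax,app·[S]/(Km,app + [S]) = 1.24 × 0.927/(0.167 + 0.927) = 1.05 μmol/min.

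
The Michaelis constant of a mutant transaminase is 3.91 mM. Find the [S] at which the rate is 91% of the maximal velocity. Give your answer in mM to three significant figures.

39.5 mM

v/Vmax = [S]/(Km+[S]) = 0.91, so [S] = Km·0.91/(1 − 0.91) = 3.91 × 10.11.
[S] = 39.5 mM.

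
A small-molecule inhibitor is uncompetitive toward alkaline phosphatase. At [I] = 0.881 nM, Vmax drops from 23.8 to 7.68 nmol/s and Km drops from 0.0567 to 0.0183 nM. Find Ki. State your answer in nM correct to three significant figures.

Uncompetitive: Vmax,app = Vmax/α (and Km,app = Km/α) with α = 1 + [I]/Ki.
α = Vmax/Vmax,app = 23.8/7.68 = 3.099.
Since α = 1 + [I]/Ki, [I]/Ki = 3.099 − 1 = 2.099 and Ki = 0.881/2.099 = 0.420 nM.

0.420 nM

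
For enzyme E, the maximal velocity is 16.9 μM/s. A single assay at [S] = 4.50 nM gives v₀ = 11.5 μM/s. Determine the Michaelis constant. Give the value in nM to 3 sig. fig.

2.11 nM

v/Vmax = 11.5/16.9 = 0.6805 = [S]/(Km+[S]).
So Km + [S] = [S]/0.6805 = 6.613 nM, giving Km = 6.613 − 4.50 = 2.11 nM.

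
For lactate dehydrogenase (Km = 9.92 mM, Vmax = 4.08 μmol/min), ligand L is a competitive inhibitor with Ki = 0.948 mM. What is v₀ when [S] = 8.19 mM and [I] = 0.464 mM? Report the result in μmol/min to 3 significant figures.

α = 1 + [I]/Ki = 1 + 0.464/0.948 = 1.489.
For a competitive inhibitor, Vmax is unchanged and the apparent Km becomes α·Km: Km,app = 14.8 mM, Vmax,app = 4.08 μmol/min.
v = Vmax,app·[S]/(Km,app + [S]) = 4.08 × 8.19/(14.8 + 8.19) = 1.46 μmol/min.

1.46 μmol/min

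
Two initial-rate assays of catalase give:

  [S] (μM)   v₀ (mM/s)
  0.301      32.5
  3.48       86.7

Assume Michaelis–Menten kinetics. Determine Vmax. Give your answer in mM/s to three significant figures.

103 mM/s

In reciprocal form, 1/v = (Km/Vmax)·(1/[S]) + 1/Vmax. The two points give (1/[S], 1/v) = (3.322, 0.03077) and (0.2874, 0.01153).
Slope = (0.03077 − 0.01153)/(3.322 − 0.2874) = 0.006338; intercept = 0.03077 − 0.006338×3.322 = 0.009713.
Vmax = 1/intercept = 103 mM/s; Km = slope × Vmax = 0.006338 × 103 = 0.653 μM.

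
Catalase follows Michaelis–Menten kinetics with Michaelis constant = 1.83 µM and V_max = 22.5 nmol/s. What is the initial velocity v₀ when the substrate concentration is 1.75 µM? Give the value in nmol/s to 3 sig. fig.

11.0 nmol/s

[S]/(Km+[S]) = 1.75/3.580 = 0.4888, the fractional saturation.
v = 0.4888 × Vmax = 0.4888 × 22.5 = 11.0 nmol/s.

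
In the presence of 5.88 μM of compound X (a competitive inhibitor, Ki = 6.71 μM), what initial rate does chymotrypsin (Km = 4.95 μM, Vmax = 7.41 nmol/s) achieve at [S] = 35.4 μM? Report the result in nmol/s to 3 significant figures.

5.87 nmol/s

α = 1 + [I]/Ki = 1 + 5.88/6.71 = 1.876.
For a competitive inhibitor, Vmax is unchanged and the apparent Km becomes α·Km: Km,app = 9.29 μM, Vmax,app = 7.41 nmol/s.
v = Vmax,app·[S]/(Km,app + [S]) = 7.41 × 35.4/(9.29 + 35.4) = 5.87 nmol/s.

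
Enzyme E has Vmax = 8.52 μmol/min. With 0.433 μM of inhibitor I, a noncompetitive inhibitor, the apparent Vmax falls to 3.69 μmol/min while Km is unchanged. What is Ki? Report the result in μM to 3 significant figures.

0.331 μM

Noncompetitive: Vmax,app = Vmax/α with α = 1 + [I]/Ki.
α = Vmax/Vmax,app = 8.52/3.69 = 2.309.
Since α = 1 + [I]/Ki, [I]/Ki = 2.309 − 1 = 1.309 and Ki = 0.433/1.309 = 0.331 μM.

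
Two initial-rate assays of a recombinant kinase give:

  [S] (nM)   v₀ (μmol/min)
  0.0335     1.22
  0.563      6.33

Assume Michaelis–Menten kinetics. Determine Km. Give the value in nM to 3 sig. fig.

In reciprocal form, 1/v = (Km/Vmax)·(1/[S]) + 1/Vmax. The two points give (1/[S], 1/v) = (29.85, 0.8197) and (1.776, 0.1580).
Slope = (0.8197 − 0.1580)/(29.85 − 1.776) = 0.02357; intercept = 0.8197 − 0.02357×29.85 = 0.1161.
Vmax = 1/intercept = 8.61 μmol/min; Km = slope × Vmax = 0.02357 × 8.61 = 0.203 nM.

0.203 nM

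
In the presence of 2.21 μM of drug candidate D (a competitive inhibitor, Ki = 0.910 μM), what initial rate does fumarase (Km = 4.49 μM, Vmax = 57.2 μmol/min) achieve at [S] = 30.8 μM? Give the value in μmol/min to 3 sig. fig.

38.1 μmol/min

With α = 1 + [I]/Ki = 1 + 2.21/0.910 = 3.429, the competitive rate law is v = Vmax[S] / (αKm + [S]).
v = 57.2×30.8 / (3.429×4.49 + 30.8) = 1762/46.19 = 38.1 μmol/min.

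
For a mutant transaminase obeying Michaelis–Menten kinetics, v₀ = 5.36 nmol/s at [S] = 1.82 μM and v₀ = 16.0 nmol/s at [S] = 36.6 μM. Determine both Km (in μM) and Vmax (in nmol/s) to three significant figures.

From v = Vmax[S]/(Km+[S]), each point gives Vmax = v(Km+[S])/[S].
Equating: 5.36(Km+1.82)/1.82 = 16.0(Km+36.6)/36.6.
2.945·Km + 5.36 = 0.4372·Km + 16.0, so (2.945 − 0.4372)·Km = 16.0 − 5.36.
Km = 10.64/2.508 = 4.24 μM; then Vmax = 5.36(4.24+1.82)/1.82 = 17.9 nmol/s.

Km = 4.24 μM; Vmax = 17.9 nmol/s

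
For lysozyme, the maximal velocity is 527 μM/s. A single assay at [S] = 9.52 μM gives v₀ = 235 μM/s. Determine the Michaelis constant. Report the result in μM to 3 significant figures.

v/Vmax = 235/527 = 0.4459 = [S]/(Km+[S]).
So Km + [S] = [S]/0.4459 = 21.35 μM, giving Km = 21.35 − 9.52 = 11.8 μM.

11.8 μM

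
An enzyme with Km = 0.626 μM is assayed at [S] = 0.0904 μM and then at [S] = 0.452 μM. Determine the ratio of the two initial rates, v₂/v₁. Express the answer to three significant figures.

The fractional saturations are [S]/(Km+[S]) = 0.0904/0.7164 = 0.1262 and 0.452/1.078 = 0.4193.
v₂/v₁ is just their ratio: 0.4193/0.1262 = 3.32.

3.32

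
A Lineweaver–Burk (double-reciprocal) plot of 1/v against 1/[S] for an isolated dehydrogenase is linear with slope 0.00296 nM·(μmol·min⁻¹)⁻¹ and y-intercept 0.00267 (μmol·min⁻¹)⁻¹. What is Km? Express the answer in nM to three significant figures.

y-intercept = 1/Vmax ⇒ Vmax = 375 μmol·min⁻¹; slope = Km/Vmax ⇒ Km = slope × Vmax.
Km = 0.00296 × 375 = 1.11 nM.

1.11 nM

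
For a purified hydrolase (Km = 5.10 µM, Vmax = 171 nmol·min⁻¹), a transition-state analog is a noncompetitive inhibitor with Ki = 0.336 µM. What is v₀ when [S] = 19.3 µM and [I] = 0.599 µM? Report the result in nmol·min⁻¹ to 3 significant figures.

48.6 nmol·min⁻¹

α = 1 + [I]/Ki = 1 + 0.599/0.336 = 2.783.
For a noncompetitive inhibitor, Vmax is reduced to Vmax/α while Km is unchanged: Km,app = 5.10 µM, Vmax,app = 61.5 nmol·min⁻¹.
v = Vmax,app·[S]/(Km,app + [S]) = 61.5 × 19.3/(5.10 + 19.3) = 48.6 nmol·min⁻¹.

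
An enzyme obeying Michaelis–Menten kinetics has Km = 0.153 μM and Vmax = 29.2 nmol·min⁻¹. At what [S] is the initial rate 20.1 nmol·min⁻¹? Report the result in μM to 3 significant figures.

0.338 μM

The required fractional saturation is v/Vmax = 20.1/29.2 = 0.6884.
Then [S]/(Km+[S]) = 0.6884 ⇒ [S] = 0.153 × 0.6884/(1 − 0.6884) = 0.338 μM.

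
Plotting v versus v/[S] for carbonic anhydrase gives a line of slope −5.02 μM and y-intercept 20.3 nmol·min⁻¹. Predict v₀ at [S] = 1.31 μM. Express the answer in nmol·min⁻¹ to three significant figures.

4.20 nmol·min⁻¹

In the Eadie–Hofstee form v = Vmax − Km·(v/[S]), the slope is −Km and the intercept is Vmax, so Km = 5.02 μM and Vmax = 20.3 nmol·min⁻¹.
v = 20.3 × 1.31/(5.02 + 1.31) = 4.20 nmol·min⁻¹.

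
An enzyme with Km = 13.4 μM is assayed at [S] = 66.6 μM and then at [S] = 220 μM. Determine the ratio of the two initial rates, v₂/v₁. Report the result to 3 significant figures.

The fractional saturations are [S]/(Km+[S]) = 66.6/80.00 = 0.8325 and 220/233.4 = 0.9426.
v₂/v₁ is just their ratio: 0.9426/0.8325 = 1.13.

1.13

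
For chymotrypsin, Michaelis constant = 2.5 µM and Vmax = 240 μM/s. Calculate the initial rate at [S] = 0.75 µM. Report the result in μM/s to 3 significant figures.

55.4 μM/s

[S]/(Km+[S]) = 0.75/3.250 = 0.2308, the fractional saturation.
v = 0.2308 × Vmax = 0.2308 × 240 = 55.4 μM/s.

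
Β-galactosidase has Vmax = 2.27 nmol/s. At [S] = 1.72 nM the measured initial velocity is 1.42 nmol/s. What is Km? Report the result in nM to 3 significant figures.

From v = Vmax[S]/(Km+[S]), Km = [S](Vmax − v)/v.
Km = 1.72 × (2.27 − 1.42) / 1.42 = 1.462/1.42 = 1.03 nM.

1.03 nM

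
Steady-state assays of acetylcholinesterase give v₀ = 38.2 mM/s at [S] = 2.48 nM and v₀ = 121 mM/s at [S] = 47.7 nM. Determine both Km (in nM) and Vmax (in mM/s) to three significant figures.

From v = Vmax[S]/(Km+[S]), each point gives Vmax = v(Km+[S])/[S].
Equating: 38.2(Km+2.48)/2.48 = 121(Km+47.7)/47.7.
15.40·Km + 38.2 = 2.537·Km + 121, so (15.40 − 2.537)·Km = 121 − 38.2.
Km = 82.80/12.87 = 6.44 nM; then Vmax = 38.2(6.44+2.48)/2.48 = 137 mM/s.

Km = 6.44 nM; Vmax = 137 mM/s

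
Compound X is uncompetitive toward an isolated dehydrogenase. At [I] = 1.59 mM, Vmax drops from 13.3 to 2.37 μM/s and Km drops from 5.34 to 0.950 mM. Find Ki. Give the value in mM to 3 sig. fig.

0.345 mM

Uncompetitive: Vmax,app = Vmax/α (and Km,app = Km/α) with α = 1 + [I]/Ki.
α = Vmax/Vmax,app = 13.3/2.37 = 5.612.
Since α = 1 + [I]/Ki, [I]/Ki = 5.612 − 1 = 4.612 and Ki = 1.59/4.612 = 0.345 mM.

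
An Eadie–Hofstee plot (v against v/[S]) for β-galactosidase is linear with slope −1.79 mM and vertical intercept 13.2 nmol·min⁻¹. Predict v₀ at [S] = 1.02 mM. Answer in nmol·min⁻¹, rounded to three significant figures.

4.79 nmol·min⁻¹

In the Eadie–Hofstee form v = Vmax − Km·(v/[S]), the slope is −Km and the intercept is Vmax, so Km = 1.79 mM and Vmax = 13.2 nmol·min⁻¹.
v = 13.2 × 1.02/(1.79 + 1.02) = 4.79 nmol·min⁻¹.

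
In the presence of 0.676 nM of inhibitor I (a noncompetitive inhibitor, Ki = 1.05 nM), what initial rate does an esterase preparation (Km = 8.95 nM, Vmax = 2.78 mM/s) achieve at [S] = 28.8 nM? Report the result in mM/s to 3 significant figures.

1.29 mM/s

α = 1 + [I]/Ki = 1 + 0.676/1.05 = 1.644.
For a noncompetitive inhibitor, Vmax is reduced to Vmax/α while Km is unchanged: Km,app = 8.95 nM, Vmax,app = 1.69 mM/s.
v = Vmax,app·[S]/(Km,app + [S]) = 1.69 × 28.8/(8.95 + 28.8) = 1.29 mM/s.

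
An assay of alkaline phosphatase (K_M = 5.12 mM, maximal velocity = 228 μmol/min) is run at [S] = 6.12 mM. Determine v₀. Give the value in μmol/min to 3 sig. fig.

[S]/(Km+[S]) = 6.12/11.24 = 0.5445, the fractional saturation.
v = 0.5445 × Vmax = 0.5445 × 228 = 124 μmol/min.

124 μmol/min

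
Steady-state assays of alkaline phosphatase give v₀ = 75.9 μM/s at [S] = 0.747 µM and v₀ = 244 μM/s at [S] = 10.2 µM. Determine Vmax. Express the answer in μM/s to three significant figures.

In reciprocal form, 1/v = (Km/Vmax)·(1/[S]) + 1/Vmax. The two points give (1/[S], 1/v) = (1.339, 0.01318) and (0.09804, 0.004098).
Slope = (0.01318 − 0.004098)/(1.339 − 0.09804) = 0.007316; intercept = 0.01318 − 0.007316×1.339 = 0.003381.
Vmax = 1/intercept = 296 μM/s; Km = slope × Vmax = 0.007316 × 296 = 2.16 µM.

296 μM/s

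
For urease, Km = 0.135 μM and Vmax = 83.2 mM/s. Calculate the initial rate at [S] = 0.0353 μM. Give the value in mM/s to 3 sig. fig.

17.2 mM/s

[S]/(Km+[S]) = 0.0353/0.1703 = 0.2073, the fractional saturation.
v = 0.2073 × Vmax = 0.2073 × 83.2 = 17.2 mM/s.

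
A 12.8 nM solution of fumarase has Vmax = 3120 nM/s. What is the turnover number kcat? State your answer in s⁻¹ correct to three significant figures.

244 s⁻¹

kcat = Vmax/[E]total = 3120 nM/s / 12.8 nM = 244 s⁻¹.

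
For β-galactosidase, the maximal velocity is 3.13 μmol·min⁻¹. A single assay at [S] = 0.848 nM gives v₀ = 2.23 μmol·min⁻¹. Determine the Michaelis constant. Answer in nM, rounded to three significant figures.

From v = Vmax[S]/(Km+[S]), Km = [S](Vmax − v)/v.
Km = 0.848 × (3.13 − 2.23) / 2.23 = 0.7632/2.23 = 0.342 nM.

0.342 nM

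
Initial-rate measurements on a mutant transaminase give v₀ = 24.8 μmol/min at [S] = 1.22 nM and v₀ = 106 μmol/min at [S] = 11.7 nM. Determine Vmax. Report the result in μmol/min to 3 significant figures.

In reciprocal form, 1/v = (Km/Vmax)·(1/[S]) + 1/Vmax. The two points give (1/[S], 1/v) = (0.8197, 0.04032) and (0.08547, 0.009434).
Slope = (0.04032 − 0.009434)/(0.8197 − 0.08547) = 0.04207; intercept = 0.04032 − 0.04207×0.8197 = 0.005838.
Vmax = 1/intercept = 171 μmol/min; Km = slope × Vmax = 0.04207 × 171 = 7.21 nM.

171 μmol/min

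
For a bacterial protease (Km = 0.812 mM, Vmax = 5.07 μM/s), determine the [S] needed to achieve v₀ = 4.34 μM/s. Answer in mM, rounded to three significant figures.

The required fractional saturation is v/Vmax = 4.34/5.07 = 0.8560.
Then [S]/(Km+[S]) = 0.8560 ⇒ [S] = 0.812 × 0.8560/(1 − 0.8560) = 4.83 mM.

4.83 mM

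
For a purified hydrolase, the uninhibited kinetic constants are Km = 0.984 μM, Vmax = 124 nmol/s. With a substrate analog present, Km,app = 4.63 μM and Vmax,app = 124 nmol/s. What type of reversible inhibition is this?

competitive

Km increases (0.984 → 4.63 μM) while Vmax is unchanged — the hallmark of competitive inhibition.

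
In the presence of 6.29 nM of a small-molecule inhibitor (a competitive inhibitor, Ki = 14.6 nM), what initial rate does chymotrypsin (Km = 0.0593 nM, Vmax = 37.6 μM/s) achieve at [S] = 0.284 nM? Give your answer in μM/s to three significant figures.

α = 1 + [I]/Ki = 1 + 6.29/14.6 = 1.431.
For a competitive inhibitor, Vmax is unchanged and the apparent Km becomes α·Km: Km,app = 0.0848 nM, Vmax,app = 37.6 μM/s.
v = Vmax,app·[S]/(Km,app + [S]) = 37.6 × 0.284/(0.0848 + 0.284) = 29.0 μM/s.

29.0 μM/s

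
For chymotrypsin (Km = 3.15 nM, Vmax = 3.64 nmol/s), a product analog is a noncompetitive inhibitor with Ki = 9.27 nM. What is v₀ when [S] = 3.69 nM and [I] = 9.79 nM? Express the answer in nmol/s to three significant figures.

α = 1 + [I]/Ki = 1 + 9.79/9.27 = 2.056.
For a noncompetitive inhibitor, Vmax is reduced to Vmax/α while Km is unchanged: Km,app = 3.15 nM, Vmax,app = 1.77 nmol/s.
v = Vmax,app·[S]/(Km,app + [S]) = 1.77 × 3.69/(3.15 + 3.69) = 0.955 nmol/s.

0.955 nmol/s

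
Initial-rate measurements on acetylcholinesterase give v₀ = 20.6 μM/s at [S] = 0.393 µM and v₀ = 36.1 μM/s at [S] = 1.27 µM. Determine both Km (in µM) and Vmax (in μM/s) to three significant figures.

Km = 0.646 µM; Vmax = 54.5 μM/s

In reciprocal form, 1/v = (Km/Vmax)·(1/[S]) + 1/Vmax. The two points give (1/[S], 1/v) = (2.545, 0.04854) and (0.7874, 0.02770).
Slope = (0.04854 − 0.02770)/(2.545 − 0.7874) = 0.01186; intercept = 0.04854 − 0.01186×2.545 = 0.01836.
Vmax = 1/intercept = 54.5 μM/s; Km = slope × Vmax = 0.01186 × 54.5 = 0.646 µM.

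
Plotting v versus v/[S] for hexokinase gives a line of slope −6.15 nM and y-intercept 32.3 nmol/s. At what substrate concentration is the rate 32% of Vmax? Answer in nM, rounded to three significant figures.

The Eadie–Hofstee slope gives Km = 6.15 nM (slope = −Km).
v/Vmax = [S]/(Km+[S]) = 0.32 ⇒ [S] = Km·0.32/(1−0.32) = 6.15 × 0.4706 = 2.89 nM.

2.89 nM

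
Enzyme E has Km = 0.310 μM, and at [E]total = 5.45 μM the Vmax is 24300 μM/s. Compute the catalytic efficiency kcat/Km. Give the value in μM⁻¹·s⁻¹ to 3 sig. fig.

kcat = Vmax/[E]total = 24300/5.45 = 4460 s⁻¹.
kcat/Km = 4460/0.310 = 14400 μM⁻¹·s⁻¹.

14400 μM⁻¹·s⁻¹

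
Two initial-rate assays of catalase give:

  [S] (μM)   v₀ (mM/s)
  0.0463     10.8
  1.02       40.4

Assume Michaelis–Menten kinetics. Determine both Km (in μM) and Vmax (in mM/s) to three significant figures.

In reciprocal form, 1/v = (Km/Vmax)·(1/[S]) + 1/Vmax. The two points give (1/[S], 1/v) = (21.60, 0.09259) and (0.9804, 0.02475).
Slope = (0.09259 − 0.02475)/(21.60 − 0.9804) = 0.003290; intercept = 0.09259 − 0.003290×21.60 = 0.02153.
Vmax = 1/intercept = 46.5 mM/s; Km = slope × Vmax = 0.003290 × 46.5 = 0.153 μM.

Km = 0.153 μM; Vmax = 46.5 mM/s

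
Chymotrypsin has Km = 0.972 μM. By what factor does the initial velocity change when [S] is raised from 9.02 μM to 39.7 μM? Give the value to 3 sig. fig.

Since Vmax cancels, v₂/v₁ = [S]₂(Km+[S]₁) / [S]₁(Km+[S]₂).
= 39.7×(0.972+9.02) / (9.02×(0.972+39.7)) = 396.7/366.9 = 1.08.

1.08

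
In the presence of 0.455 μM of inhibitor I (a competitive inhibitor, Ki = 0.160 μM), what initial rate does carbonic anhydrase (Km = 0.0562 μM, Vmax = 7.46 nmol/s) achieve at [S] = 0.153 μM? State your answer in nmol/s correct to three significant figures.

With α = 1 + [I]/Ki = 1 + 0.455/0.160 = 3.844, the competitive rate law is v = Vmax[S] / (αKm + [S]).
v = 7.46×0.153 / (3.844×0.0562 + 0.153) = 1.141/0.3690 = 3.09 nmol/s.

3.09 nmol/s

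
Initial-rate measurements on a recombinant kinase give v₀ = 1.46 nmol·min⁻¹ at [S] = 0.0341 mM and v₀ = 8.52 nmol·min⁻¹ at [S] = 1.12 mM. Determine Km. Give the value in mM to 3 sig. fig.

0.201 mM

In reciprocal form, 1/v = (Km/Vmax)·(1/[S]) + 1/Vmax. The two points give (1/[S], 1/v) = (29.33, 0.6849) and (0.8929, 0.1174).
Slope = (0.6849 − 0.1174)/(29.33 − 0.8929) = 0.01996; intercept = 0.6849 − 0.01996×29.33 = 0.09955.
Vmax = 1/intercept = 10.0 nmol·min⁻¹; Km = slope × Vmax = 0.01996 × 10.0 = 0.201 mM.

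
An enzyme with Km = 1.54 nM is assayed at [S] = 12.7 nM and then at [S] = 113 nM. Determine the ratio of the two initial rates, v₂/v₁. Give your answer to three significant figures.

1.11

The fractional saturations are [S]/(Km+[S]) = 12.7/14.24 = 0.8919 and 113/114.5 = 0.9866.
v₂/v₁ is just their ratio: 0.9866/0.8919 = 1.11.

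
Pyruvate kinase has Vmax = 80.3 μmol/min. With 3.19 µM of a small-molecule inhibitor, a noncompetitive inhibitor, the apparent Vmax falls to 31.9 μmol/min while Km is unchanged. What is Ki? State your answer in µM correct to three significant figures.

2.10 µM

Noncompetitive: Vmax,app = Vmax/α with α = 1 + [I]/Ki.
α = Vmax/Vmax,app = 80.3/31.9 = 2.517.
Ki = [I]/(α − 1) = 3.19/1.517 = 2.10 µM.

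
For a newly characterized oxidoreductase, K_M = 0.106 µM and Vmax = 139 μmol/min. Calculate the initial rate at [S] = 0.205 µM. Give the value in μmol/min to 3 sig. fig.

91.6 μmol/min

[S]/(Km+[S]) = 0.205/0.3110 = 0.6592, the fractional saturation.
v = 0.6592 × Vmax = 0.6592 × 139 = 91.6 μmol/min.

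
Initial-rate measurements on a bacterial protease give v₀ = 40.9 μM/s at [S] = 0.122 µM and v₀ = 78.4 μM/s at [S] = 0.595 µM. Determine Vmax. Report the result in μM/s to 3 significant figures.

103 μM/s

From v = Vmax[S]/(Km+[S]), each point gives Vmax = v(Km+[S])/[S].
Equating: 40.9(Km+0.122)/0.122 = 78.4(Km+0.595)/0.595.
335.2·Km + 40.9 = 131.8·Km + 78.4, so (335.2 − 131.8)·Km = 78.4 − 40.9.
Km = 37.50/203.5 = 0.184 µM; then Vmax = 40.9(0.184+0.122)/0.122 = 103 μM/s.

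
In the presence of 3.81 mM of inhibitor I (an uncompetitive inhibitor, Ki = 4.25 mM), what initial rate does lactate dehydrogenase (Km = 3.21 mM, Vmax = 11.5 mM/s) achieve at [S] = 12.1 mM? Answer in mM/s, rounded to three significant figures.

With α = 1 + [I]/Ki = 1 + 3.81/4.25 = 1.896, the uncompetitive rate law is v = (Vmax/α)·[S] / (Km/α + [S]).
v = (11.5/1.896)×12.1 / (3.21/1.896 + 12.1) = 73.37/13.79 = 5.32 mM/s.

5.32 mM/s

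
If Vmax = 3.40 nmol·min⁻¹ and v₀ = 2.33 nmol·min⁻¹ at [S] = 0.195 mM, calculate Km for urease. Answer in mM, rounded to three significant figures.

From v = Vmax[S]/(Km+[S]), Km = [S](Vmax − v)/v.
Km = 0.195 × (3.40 − 2.33) / 2.33 = 0.2086/2.33 = 0.0895 mM.

0.0895 mM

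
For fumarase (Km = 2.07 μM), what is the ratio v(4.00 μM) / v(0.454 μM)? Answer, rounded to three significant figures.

Since Vmax cancels, v₂/v₁ = [S]₂(Km+[S]₁) / [S]₁(Km+[S]₂).
= 4.00×(2.07+0.454) / (0.454×(2.07+4.00)) = 10.10/2.756 = 3.66.

3.66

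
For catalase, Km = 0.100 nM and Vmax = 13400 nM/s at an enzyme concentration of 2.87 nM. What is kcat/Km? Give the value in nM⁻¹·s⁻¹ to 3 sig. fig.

kcat = Vmax/[E]total = 13400/2.87 = 4670 s⁻¹.
kcat/Km = 4670/0.100 = 46700 nM⁻¹·s⁻¹.

46700 nM⁻¹·s⁻¹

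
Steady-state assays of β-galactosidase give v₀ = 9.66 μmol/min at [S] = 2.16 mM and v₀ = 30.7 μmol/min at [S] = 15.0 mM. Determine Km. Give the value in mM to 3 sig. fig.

8.67 mM

In reciprocal form, 1/v = (Km/Vmax)·(1/[S]) + 1/Vmax. The two points give (1/[S], 1/v) = (0.4630, 0.1035) and (0.06667, 0.03257).
Slope = (0.1035 − 0.03257)/(0.4630 − 0.06667) = 0.1790; intercept = 0.1035 − 0.1790×0.4630 = 0.02064.
Vmax = 1/intercept = 48.5 μmol/min; Km = slope × Vmax = 0.1790 × 48.5 = 8.67 mM.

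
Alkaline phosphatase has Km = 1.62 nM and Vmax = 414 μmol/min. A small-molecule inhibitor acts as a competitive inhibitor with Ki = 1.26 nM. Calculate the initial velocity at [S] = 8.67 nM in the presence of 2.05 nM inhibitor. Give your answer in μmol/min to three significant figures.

α = 1 + [I]/Ki = 1 + 2.05/1.26 = 2.627.
For a competitive inhibitor, Vmax is unchanged and the apparent Km becomes α·Km: Km,app = 4.26 nM, Vmax,app = 414 μmol/min.
v = Vmax,app·[S]/(Km,app + [S]) = 414 × 8.67/(4.26 + 8.67) = 278 μmol/min.

278 μmol/min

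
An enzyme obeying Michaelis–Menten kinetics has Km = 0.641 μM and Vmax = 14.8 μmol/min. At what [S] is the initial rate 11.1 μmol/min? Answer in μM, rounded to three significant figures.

Rearranging v = Vmax[S]/(Km+[S]) gives [S] = Km·v/(Vmax − v).
[S] = 0.641 × 11.1 / (14.8 − 11.1) = 7.115/3.700 = 1.92 μM.

1.92 μM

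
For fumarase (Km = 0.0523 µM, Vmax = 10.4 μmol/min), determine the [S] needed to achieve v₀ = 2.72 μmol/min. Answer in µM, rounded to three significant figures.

The required fractional saturation is v/Vmax = 2.72/10.4 = 0.2615.
Then [S]/(Km+[S]) = 0.2615 ⇒ [S] = 0.0523 × 0.2615/(1 − 0.2615) = 0.0185 µM.

0.0185 µM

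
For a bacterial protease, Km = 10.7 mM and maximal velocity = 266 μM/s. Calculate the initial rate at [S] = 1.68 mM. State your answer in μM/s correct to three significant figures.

36.1 μM/s

v = Vmax·[S]/(Km + [S]) = 266 × 1.68 / (10.7 + 1.68)
  = 446.9 / 12.38 = 36.1 μM/s.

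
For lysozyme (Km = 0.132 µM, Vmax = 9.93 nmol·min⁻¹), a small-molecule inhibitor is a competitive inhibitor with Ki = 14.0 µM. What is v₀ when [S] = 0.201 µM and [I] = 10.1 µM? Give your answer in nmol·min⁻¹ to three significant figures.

α = 1 + [I]/Ki = 1 + 10.1/14.0 = 1.721.
For a competitive inhibitor, Vmax is unchanged and the apparent Km becomes α·Km: Km,app = 0.227 µM, Vmax,app = 9.93 nmol·min⁻¹.
v = Vmax,app·[S]/(Km,app + [S]) = 9.93 × 0.201/(0.227 + 0.201) = 4.66 nmol·min⁻¹.

4.66 nmol·min⁻¹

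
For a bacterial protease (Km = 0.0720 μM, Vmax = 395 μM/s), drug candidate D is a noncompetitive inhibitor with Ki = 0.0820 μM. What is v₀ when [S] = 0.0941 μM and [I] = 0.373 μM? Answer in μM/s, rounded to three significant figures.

With α = 1 + [I]/Ki = 1 + 0.373/0.0820 = 5.549, the noncompetitive rate law is v = (Vmax/α)·[S] / (Km + [S]).
v = (395/5.549)×0.0941 / (0.0720 + 0.0941) = 6.699/0.1661 = 40.3 μM/s.

40.3 μM/s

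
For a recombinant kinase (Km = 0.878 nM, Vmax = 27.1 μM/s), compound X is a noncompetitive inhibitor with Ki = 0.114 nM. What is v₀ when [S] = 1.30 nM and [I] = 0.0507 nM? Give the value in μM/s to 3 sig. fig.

α = 1 + [I]/Ki = 1 + 0.0507/0.114 = 1.445.
For a noncompetitive inhibitor, Vmax is reduced to Vmax/α while Km is unchanged: Km,app = 0.878 nM, Vmax,app = 18.8 μM/s.
v = Vmax,app·[S]/(Km,app + [S]) = 18.8 × 1.30/(0.878 + 1.30) = 11.2 μM/s.

11.2 μM/s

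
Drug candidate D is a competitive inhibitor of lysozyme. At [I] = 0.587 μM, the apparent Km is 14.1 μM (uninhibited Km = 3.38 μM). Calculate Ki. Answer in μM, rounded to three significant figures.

Competitive: Km,app = α·Km with α = 1 + [I]/Ki.
α = Km,app/Km = 14.1/3.38 = 4.172.
Ki = [I]/(α − 1) = 0.587/3.172 = 0.185 μM.

0.185 μM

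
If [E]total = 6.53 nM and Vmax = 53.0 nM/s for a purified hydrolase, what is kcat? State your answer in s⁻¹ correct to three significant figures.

kcat = Vmax/[E]total = 53.0 nM/s / 6.53 nM = 8.12 s⁻¹.

8.12 s⁻¹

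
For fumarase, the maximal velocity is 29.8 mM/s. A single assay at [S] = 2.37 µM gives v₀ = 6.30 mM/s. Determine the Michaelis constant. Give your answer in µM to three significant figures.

8.84 µM

From v = Vmax[S]/(Km+[S]), Km = [S](Vmax − v)/v.
Km = 2.37 × (29.8 − 6.30) / 6.30 = 55.70/6.30 = 8.84 µM.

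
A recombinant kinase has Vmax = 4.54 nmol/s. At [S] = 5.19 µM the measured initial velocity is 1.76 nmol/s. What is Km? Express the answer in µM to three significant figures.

8.20 µM

From v = Vmax[S]/(Km+[S]), Km = [S](Vmax − v)/v.
Km = 5.19 × (4.54 − 1.76) / 1.76 = 14.43/1.76 = 8.20 µM.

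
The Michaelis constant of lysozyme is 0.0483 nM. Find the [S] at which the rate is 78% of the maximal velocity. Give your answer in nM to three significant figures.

0.171 nM

v/Vmax = [S]/(Km+[S]) = 0.78, so [S] = Km·0.78/(1 − 0.78) = 0.0483 × 3.545.
[S] = 0.171 nM.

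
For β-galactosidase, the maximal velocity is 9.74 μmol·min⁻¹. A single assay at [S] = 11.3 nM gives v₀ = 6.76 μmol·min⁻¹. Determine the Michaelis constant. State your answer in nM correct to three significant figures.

From v = Vmax[S]/(Km+[S]), Km = [S](Vmax − v)/v.
Km = 11.3 × (9.74 − 6.76) / 6.76 = 33.67/6.76 = 4.98 nM.

4.98 nM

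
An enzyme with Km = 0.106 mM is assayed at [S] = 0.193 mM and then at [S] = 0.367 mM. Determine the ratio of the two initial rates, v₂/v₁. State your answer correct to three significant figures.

Since Vmax cancels, v₂/v₁ = [S]₂(Km+[S]₁) / [S]₁(Km+[S]₂).
= 0.367×(0.106+0.193) / (0.193×(0.106+0.367)) = 0.1097/0.09129 = 1.20.

1.20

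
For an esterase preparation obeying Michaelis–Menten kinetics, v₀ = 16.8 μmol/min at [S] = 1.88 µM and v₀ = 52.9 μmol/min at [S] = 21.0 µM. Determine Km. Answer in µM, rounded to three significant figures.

In reciprocal form, 1/v = (Km/Vmax)·(1/[S]) + 1/Vmax. The two points give (1/[S], 1/v) = (0.5319, 0.05952) and (0.04762, 0.01890).
Slope = (0.05952 − 0.01890)/(0.5319 − 0.04762) = 0.08387; intercept = 0.05952 − 0.08387×0.5319 = 0.01491.
Vmax = 1/intercept = 67.1 μmol/min; Km = slope × Vmax = 0.08387 × 67.1 = 5.63 µM.

5.63 µM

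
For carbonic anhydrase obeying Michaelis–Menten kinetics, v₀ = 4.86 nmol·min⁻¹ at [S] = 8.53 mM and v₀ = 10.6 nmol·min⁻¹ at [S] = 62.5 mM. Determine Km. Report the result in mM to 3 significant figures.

14.3 mM

In reciprocal form, 1/v = (Km/Vmax)·(1/[S]) + 1/Vmax. The two points give (1/[S], 1/v) = (0.1172, 0.2058) and (0.01600, 0.09434).
Slope = (0.2058 − 0.09434)/(0.1172 − 0.01600) = 1.101; intercept = 0.2058 − 1.101×0.1172 = 0.07673.
Vmax = 1/intercept = 13.0 nmol·min⁻¹; Km = slope × Vmax = 1.101 × 13.0 = 14.3 mM.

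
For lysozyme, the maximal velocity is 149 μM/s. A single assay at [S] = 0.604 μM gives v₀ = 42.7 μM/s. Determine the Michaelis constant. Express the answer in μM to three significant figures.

v/Vmax = 42.7/149 = 0.2866 = [S]/(Km+[S]).
So Km + [S] = [S]/0.2866 = 2.108 μM, giving Km = 2.108 − 0.604 = 1.50 μM.

1.50 μM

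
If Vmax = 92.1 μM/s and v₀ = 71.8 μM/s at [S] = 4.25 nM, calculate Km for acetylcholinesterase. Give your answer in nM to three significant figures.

From v = Vmax[S]/(Km+[S]), Km = [S](Vmax − v)/v.
Km = 4.25 × (92.1 − 71.8) / 71.8 = 86.28/71.8 = 1.20 nM.

1.20 nM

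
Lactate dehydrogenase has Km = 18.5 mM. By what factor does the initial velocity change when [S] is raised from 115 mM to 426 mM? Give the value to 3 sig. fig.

1.11

Since Vmax cancels, v₂/v₁ = [S]₂(Km+[S]₁) / [S]₁(Km+[S]₂).
= 426×(18.5+115) / (115×(18.5+426)) = 56870/51120 = 1.11.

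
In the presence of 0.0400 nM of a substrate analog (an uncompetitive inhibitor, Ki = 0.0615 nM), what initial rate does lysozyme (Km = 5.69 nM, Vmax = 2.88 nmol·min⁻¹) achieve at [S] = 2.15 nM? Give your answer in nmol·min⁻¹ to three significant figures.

α = 1 + [I]/Ki = 1 + 0.0400/0.0615 = 1.650.
For an uncompetitive inhibitor, both parameters are divided by α, giving Vmax/α and Km/α: Km,app = 3.45 nM, Vmax,app = 1.75 nmol·min⁻¹.
v = Vmax,app·[S]/(Km,app + [S]) = 1.75 × 2.15/(3.45 + 2.15) = 0.670 nmol·min⁻¹.

0.670 nmol·min⁻¹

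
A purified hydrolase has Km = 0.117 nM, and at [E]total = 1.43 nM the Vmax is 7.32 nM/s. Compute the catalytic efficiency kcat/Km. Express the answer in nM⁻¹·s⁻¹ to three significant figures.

43.8 nM⁻¹·s⁻¹

kcat = Vmax/[E]total = 7.32/1.43 = 5.12 s⁻¹.
kcat/Km = 5.12/0.117 = 43.8 nM⁻¹·s⁻¹.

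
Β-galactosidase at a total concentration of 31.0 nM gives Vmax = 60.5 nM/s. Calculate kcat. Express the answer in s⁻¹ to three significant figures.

kcat = Vmax/[E]total = 60.5 nM/s / 31.0 nM = 1.95 s⁻¹.

1.95 s⁻¹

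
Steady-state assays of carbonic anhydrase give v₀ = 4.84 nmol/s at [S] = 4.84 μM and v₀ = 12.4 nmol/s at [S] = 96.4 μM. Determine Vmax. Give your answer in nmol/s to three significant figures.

In reciprocal form, 1/v = (Km/Vmax)·(1/[S]) + 1/Vmax. The two points give (1/[S], 1/v) = (0.2066, 0.2066) and (0.01037, 0.08065).
Slope = (0.2066 − 0.08065)/(0.2066 − 0.01037) = 0.6419; intercept = 0.2066 − 0.6419×0.2066 = 0.07399.
Vmax = 1/intercept = 13.5 nmol/s; Km = slope × Vmax = 0.6419 × 13.5 = 8.68 μM.

13.5 nmol/s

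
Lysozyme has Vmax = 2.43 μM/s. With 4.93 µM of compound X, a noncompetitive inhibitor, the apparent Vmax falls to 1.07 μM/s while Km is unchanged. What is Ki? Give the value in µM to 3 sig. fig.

3.88 µM

Noncompetitive: Vmax,app = Vmax/α with α = 1 + [I]/Ki.
α = Vmax/Vmax,app = 2.43/1.07 = 2.271.
Since α = 1 + [I]/Ki, [I]/Ki = 2.271 − 1 = 1.271 and Ki = 4.93/1.271 = 3.88 µM.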